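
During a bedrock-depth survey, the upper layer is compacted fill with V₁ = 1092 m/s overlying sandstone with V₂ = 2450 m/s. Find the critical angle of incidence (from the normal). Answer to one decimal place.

26.5°

At critical incidence the refracted ray runs along the interface (θ₂ = 90°), so sin θ_c = V₁/V₂.
θ_c = arcsin(1092/2450) = arcsin 0.4457 = 26.47°.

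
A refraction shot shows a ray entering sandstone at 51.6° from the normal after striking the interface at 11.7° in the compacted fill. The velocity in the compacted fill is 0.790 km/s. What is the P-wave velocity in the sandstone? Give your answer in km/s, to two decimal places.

sin 11.7° = 0.2028; sin 51.6° = 0.7837.
V₂ = V₁·(sin θ₂/sin θ₁) = 0.790·(0.7837/0.2028) = 3.05 km/s.

3.05 km/s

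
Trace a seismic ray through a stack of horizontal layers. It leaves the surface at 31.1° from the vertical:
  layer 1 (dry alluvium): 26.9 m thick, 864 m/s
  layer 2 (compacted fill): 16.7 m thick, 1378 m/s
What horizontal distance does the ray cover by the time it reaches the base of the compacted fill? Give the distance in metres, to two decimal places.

Apply Snell's law at each interface; in layer i the horizontal offset is hᵢ·tan θᵢ.
Layer 1: θ = 31.10°; offset = 26.9·tan 31.10° = 16.2271 m.
Layer 2: sin θ = 1378·sin 31.1°/864 = 0.8238, θ = 55.47°; offset = 16.7·tan 55.47° = 24.2708 m.
Total horizontal offset = 40.4979 m.

40.50 m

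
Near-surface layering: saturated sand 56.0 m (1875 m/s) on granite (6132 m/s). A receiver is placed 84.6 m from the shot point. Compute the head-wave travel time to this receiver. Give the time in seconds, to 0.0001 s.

θ_c = arcsin(V₁/V₂) = arcsin(1875/6132) = 17.80°, cos θ_c = 0.9521.
Intercept time tᵢ = 2h cos θ_c / V₁ = 2·56.0·0.9521/1875 = 0.05687 s.
t = x/V₂ + tᵢ = 84.6/6132 + 0.05687 = 0.07067 s.

0.0707 s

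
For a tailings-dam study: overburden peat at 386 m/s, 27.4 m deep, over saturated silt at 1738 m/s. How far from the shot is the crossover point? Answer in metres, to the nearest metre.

x_cross = 2h·√((V₂+V₁)/(V₂−V₁)).
(V₂+V₁)/(V₂−V₁) = (1738+386)/(1738−386) = 1.5710; √ = 1.2534.
x_cross = 2·27.4·1.2534 = 68.69 m.

69 m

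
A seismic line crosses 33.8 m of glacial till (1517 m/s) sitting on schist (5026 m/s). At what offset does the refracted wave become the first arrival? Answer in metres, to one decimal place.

92.3 m

θ_c = arcsin(1517/5026) = 17.57°, so cos θ_c = 0.9534 and tᵢ = 2h cos θ_c/V₁ = 0.0425 s.
At crossover x/V₁ = x/V₂ + tᵢ ⇒ x = tᵢ/(1/V₁ − 1/V₂) = 0.04248/(6.5920e-04 − 1.9897e-04) = 92.31 m.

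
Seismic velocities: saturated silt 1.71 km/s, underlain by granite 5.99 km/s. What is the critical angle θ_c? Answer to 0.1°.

At critical incidence the refracted ray runs along the interface (θ₂ = 90°), so sin θ_c = V₁/V₂.
θ_c = arcsin(1.71/5.99) = arcsin 0.2855 = 16.59°.

16.6°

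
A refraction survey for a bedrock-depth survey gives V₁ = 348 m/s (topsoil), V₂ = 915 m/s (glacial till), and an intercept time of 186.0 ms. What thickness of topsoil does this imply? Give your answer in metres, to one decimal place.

35.0 m

h = tᵢ·V₁·V₂ / (2·√(V₂²−V₁²)).
√(V₂²−V₁²) = √(915² − 348²) = 846.2 m/s.
h = 0.186 s × 348 × 915 / (2 × 846.2) = 34.99 m.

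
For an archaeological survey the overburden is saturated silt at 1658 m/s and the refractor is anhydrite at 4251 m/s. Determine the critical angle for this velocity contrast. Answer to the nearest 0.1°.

23.0°

At critical incidence the refracted ray runs along the interface (θ₂ = 90°), so sin θ_c = V₁/V₂.
θ_c = arcsin(1658/4251) = arcsin 0.3900 = 22.96°.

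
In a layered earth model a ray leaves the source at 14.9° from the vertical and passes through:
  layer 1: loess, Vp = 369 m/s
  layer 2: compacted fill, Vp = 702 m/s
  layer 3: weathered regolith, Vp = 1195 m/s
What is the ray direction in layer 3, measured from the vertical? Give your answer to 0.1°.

56.4°

Snell's law across each interface conserves sin θ / V, so sin θ_3 = V_3·sin θ₁/V₁.
sin θ_3 = 1195 × sin 14.9° / 369 = 0.8327.
θ_3 = 56.38° from the vertical.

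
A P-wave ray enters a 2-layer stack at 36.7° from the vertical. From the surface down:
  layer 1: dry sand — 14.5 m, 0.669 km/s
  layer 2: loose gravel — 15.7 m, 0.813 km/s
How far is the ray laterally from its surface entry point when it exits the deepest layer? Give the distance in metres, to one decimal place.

Ray parameter p = sin 36.7° / 0.669 km/s = 8.9331e-01 s/km.
Layer 1: θ = 36.70°; offset = 14.5·tan 36.70° = 10.808 m.
Layer 2: sin θ = p·0.813 = 0.7263 → θ = 46.57°; offset = 15.7·tan 46.57° = 16.587 m.
Σ offsets = 27.395 m.

27.4 m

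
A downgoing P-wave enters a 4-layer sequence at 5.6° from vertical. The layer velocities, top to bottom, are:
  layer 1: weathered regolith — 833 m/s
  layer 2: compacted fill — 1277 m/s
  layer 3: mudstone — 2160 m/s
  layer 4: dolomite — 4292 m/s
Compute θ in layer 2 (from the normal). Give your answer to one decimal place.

Ray parameter p = sin 5.6° / 833 = 1.1715e-04 s/m.
sin θ_2 = p·V_2 = 1.1715e-04 × 1277 = 0.1496.
θ_2 = arcsin 0.1496 = 8.60°.

8.6°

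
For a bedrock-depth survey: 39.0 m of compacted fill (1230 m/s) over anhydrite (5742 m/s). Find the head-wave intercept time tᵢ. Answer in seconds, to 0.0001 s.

tᵢ = 2h·√(V₂²−V₁²)/(V₁V₂).
√(V₂²−V₁²) = √(5742²−1230²) = 5608.7 m/s.
tᵢ = 2·39.0·5608.7/(1230·5742) = 0.06194 s.

0.0619 s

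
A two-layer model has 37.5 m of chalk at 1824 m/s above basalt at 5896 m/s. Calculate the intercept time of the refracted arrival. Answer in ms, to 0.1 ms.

tᵢ = 2h·√(V₂²−V₁²)/(V₁V₂).
√(V₂²−V₁²) = √(5896²−1824²) = 5606.8 m/s.
tᵢ = 2·37.5·5606.8/(1824·5896) = 0.03910 s.

39.1 ms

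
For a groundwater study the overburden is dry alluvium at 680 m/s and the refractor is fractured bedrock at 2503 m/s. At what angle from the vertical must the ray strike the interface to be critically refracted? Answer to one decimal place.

15.8°

Critical incidence: sin θ_c = V₁/V₂ = 680/2503 = 0.2717.
θ_c = arcsin 0.2717 = 15.76°.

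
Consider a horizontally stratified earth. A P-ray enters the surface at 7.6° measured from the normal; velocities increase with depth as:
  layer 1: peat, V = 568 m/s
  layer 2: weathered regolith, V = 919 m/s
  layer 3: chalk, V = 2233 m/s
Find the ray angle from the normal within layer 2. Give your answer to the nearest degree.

Ray parameter p = sin 7.6° / 568 = 2.3285e-04 s/m.
sin θ_2 = p·V_2 = 2.3285e-04 × 919 = 0.2140.
θ_2 = 12.36° from the vertical.

12°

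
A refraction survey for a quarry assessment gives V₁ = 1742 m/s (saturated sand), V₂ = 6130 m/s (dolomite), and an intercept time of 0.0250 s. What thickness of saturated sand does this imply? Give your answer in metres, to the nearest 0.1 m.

h = tᵢ·V₁·V₂ / (2·√(V₂²−V₁²)).
√(V₂²−V₁²) = √(6130² − 1742²) = 5877.3 m/s.
h = 0.025 s × 1742 × 6130 / (2 × 5877.3) = 22.71 m.

22.7 m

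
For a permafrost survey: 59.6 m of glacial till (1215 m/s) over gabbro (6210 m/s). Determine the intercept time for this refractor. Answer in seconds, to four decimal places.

tᵢ = 2h·√(V₂²−V₁²)/(V₁V₂).
√(V₂²−V₁²) = √(6210²−1215²) = 6090.0 m/s.
tᵢ = 2·59.6·6090.0/(1215·6210) = 0.09621 s.

0.0962 s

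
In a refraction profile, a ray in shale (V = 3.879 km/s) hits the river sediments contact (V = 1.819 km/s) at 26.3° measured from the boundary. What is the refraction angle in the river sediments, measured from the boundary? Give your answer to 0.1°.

65.1°

Angle from the normal: 90° − 26.3° = 63.7°.
sin θ₁/V₁ = sin θ₂/V₂ ⇒ sin θ₂ = 1.819·sin 63.7°/3.879 = 1.819·0.8965/3.879 = 0.4204.
θ₂ = sin⁻¹(0.4204) = 24.86° (from vertical).
From the interface: 90° − 24.86° = 65.14°.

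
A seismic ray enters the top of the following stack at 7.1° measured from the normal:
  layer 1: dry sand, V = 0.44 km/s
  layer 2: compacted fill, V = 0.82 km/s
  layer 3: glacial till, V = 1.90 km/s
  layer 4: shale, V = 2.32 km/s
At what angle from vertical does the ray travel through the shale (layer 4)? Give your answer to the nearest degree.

41°

Ray parameter p = sin 7.1° / 0.44 = 2.8091e-01 s/km.
sin θ_4 = p·V_4 = 2.8091e-01 × 2.32 = 0.6517.
θ_4 = arcsin 0.6517 = 40.67°.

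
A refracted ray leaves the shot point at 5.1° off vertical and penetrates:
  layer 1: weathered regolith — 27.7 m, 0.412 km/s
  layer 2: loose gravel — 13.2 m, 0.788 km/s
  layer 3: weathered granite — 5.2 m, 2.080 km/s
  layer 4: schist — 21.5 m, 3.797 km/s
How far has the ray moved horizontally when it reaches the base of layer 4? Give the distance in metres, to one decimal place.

Ray parameter p = sin 5.1° / 0.412 km/s = 2.1576e-01 s/km.
Layer 1: θ = 5.10°; offset = 27.7·tan 5.10° = 2.472 m.
Layer 2: sin θ = p·0.788 = 0.1700 → θ = 9.79°; offset = 13.2·tan 9.79° = 2.277 m.
Layer 3: sin θ = p·2.080 = 0.4488 → θ = 26.67°; offset = 5.2·tan 26.67° = 2.611 m.
Layer 4: sin θ = p·3.797 = 0.8193 → θ = 55.01°; offset = 21.5·tan 55.01° = 30.717 m.
Σ offsets = 38.078 m.

38.1 m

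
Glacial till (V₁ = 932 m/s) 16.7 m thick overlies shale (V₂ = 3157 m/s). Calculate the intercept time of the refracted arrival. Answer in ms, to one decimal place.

θ_c = arcsin(V₁/V₂) = arcsin(932/3157) = 17.17°; cos θ_c = 0.9554.
tᵢ = 2h·cos θ_c / V₁ = 2·16.7·0.9554 / 932 = 0.03424 s.

34.2 ms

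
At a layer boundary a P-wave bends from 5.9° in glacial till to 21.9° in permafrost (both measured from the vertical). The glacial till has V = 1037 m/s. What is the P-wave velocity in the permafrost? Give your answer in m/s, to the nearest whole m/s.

3763 m/s

sin 5.9° = 0.1028; sin 21.9° = 0.3730.
V₂ = V₁·(sin θ₂/sin θ₁) = 1037·(0.3730/0.1028) = 3762.81 m/s.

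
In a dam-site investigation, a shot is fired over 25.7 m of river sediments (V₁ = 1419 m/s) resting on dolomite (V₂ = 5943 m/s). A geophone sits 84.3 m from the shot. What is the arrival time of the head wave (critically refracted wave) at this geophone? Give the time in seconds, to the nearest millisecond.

0.049 s

t = x/V₂ + 2h·√(V₂²−V₁²)/(V₁V₂).
√(V₂²−V₁²) = √(5943²−1419²) = 5771.1 m/s; delay term = 2·25.7·5771.1/(1419·5943) = 0.03518 s.
t = 84.3/5943 + 0.03518 = 0.04936 s.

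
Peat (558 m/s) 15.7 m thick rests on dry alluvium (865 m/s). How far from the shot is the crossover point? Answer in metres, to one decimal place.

x_cross = 2h·√((V₂+V₁)/(V₂−V₁)).
(V₂+V₁)/(V₂−V₁) = (865+558)/(865−558) = 4.6352; √ = 2.1529.
x_cross = 2·15.7·2.1529 = 67.60 m.

67.6 m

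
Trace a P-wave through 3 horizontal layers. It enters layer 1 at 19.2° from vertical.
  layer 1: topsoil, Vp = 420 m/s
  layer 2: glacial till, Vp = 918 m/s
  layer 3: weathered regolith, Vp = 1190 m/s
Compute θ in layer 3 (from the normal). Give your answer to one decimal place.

68.7°

Ray parameter p = sin 19.2° / 420 = 7.8302e-04 s/m.
sin θ_3 = p·V_3 = 7.8302e-04 × 1190 = 0.9318.
θ_3 = 68.72° from the vertical.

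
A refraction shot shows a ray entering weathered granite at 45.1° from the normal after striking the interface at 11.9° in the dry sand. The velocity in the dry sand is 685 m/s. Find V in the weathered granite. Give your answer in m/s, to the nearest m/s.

2353 m/s

Snell's law: sin 11.9°/V₁ = sin 45.1°/V₂.
V₂ = V₁·sin 45.1°/sin 11.9° = 685 × 3.4351 = 2353.07 m/s.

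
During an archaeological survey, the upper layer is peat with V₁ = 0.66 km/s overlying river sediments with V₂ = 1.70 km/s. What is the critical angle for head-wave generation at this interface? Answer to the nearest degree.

Critical incidence: sin θ_c = V₁/V₂ = 0.66/1.70 = 0.3882.
θ_c = arcsin 0.3882 = 22.84°.

23°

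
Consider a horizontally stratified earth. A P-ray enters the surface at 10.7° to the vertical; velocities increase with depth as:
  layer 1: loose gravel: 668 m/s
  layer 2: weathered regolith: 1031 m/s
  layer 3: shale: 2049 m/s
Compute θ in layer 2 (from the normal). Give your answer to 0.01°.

16.65°

Snell's law across each interface conserves sin θ / V, so sin θ_2 = V_2·sin θ₁/V₁.
sin θ_2 = 1031 × sin 10.7° / 668 = 0.2866.
θ_2 = 16.65° from the vertical.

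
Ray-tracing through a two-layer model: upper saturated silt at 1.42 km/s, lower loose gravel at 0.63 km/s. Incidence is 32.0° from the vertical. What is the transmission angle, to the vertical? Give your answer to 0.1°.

13.6°

sin θ₁/V₁ = sin θ₂/V₂ ⇒ sin θ₂ = 0.63·sin 32.0°/1.42 = 0.63·0.5299/1.42 = 0.2351.
θ₂ = arcsin 0.2351 = 13.60° from the normal.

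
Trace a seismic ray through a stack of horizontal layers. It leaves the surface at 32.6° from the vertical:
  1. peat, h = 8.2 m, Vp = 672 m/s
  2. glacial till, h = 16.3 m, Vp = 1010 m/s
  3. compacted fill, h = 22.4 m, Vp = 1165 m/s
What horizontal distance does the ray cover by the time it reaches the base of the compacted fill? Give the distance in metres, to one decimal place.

Apply Snell's law at each interface; in layer i the horizontal offset is hᵢ·tan θᵢ.
Layer 1: θ = 32.60°; offset = 8.2·tan 32.60° = 5.244 m.
Layer 2: sin θ = 1010·sin 32.6°/672 = 0.8098, θ = 54.07°; offset = 16.3·tan 54.07° = 22.495 m.
Layer 3: sin θ = 1165·sin 32.6°/672 = 0.9340, θ = 69.07°; offset = 22.4·tan 69.07° = 58.574 m.
Summing the layer offsets gives 86.313 m.

86.3 m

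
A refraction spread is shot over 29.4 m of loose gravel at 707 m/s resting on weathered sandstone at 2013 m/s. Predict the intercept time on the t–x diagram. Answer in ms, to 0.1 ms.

77.9 ms

tᵢ = 2h·√(V₂²−V₁²)/(V₁V₂).
√(V₂²−V₁²) = √(2013²−707²) = 1884.8 m/s.
tᵢ = 2·29.4·1884.8/(707·2013) = 0.07787 s.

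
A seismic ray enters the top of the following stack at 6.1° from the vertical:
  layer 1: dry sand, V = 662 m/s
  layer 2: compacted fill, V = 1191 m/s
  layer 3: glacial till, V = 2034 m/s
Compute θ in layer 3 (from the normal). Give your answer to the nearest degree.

19°

Snell's law across each interface conserves sin θ / V, so sin θ_3 = V_3·sin θ₁/V₁.
sin θ_3 = 2034 × sin 6.1° / 662 = 0.3265.
θ_3 = 19.06° from the vertical.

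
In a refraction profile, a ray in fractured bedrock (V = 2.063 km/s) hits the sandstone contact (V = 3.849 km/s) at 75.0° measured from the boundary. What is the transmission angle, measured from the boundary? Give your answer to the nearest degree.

Angle from the normal: 90° − 75.0° = 15.0°.
Snell's law: sin θ₂ = (V₂/V₁)·sin θ₁ = (3.849/2.063)·sin 15.0° = 0.4829.
θ₂ = sin⁻¹(0.4829) = 28.87° (from vertical).
From the interface: 90° − 28.87° = 61.13°.

61°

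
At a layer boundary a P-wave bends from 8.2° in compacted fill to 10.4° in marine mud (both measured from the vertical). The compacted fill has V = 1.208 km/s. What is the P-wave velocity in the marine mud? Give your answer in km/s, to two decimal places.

sin 8.2° = 0.1426; sin 10.4° = 0.1805.
V₂ = V₁·(sin θ₂/sin θ₁) = 1.208·(0.1805/0.1426) = 1.53 km/s.

1.53 km/s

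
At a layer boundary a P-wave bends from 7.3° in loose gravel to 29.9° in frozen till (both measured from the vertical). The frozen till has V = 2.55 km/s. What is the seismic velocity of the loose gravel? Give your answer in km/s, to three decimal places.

0.650 km/s

sin 7.3° = 0.1271; sin 29.9° = 0.4985.
V₁ = V₂·(sin θ₁/sin θ₂) = 2.55·(0.1271/0.4985) = 0.650 km/s.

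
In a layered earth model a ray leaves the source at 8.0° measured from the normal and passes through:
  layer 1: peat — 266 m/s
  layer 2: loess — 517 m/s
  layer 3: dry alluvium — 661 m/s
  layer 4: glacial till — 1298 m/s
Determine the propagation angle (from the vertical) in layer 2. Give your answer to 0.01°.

Ray parameter p = sin 8.0° / 266 = 5.2321e-04 s/m.
sin θ_2 = p·V_2 = 5.2321e-04 × 517 = 0.2705.
θ_2 = arcsin 0.2705 = 15.69°.

15.69°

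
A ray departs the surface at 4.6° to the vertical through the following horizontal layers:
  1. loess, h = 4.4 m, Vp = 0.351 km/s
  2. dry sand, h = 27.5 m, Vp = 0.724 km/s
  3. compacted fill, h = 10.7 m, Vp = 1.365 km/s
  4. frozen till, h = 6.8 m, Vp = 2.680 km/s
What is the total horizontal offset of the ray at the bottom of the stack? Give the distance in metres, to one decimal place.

13.7 m

Apply Snell's law at each interface; in layer i the horizontal offset is hᵢ·tan θᵢ.
Layer 1: θ = 4.60°; offset = 4.4·tan 4.60° = 0.354 m.
Layer 2: sin θ = 0.724·sin 4.6°/0.351 = 0.1654, θ = 9.52°; offset = 27.5·tan 9.52° = 4.613 m.
Layer 3: sin θ = 1.365·sin 4.6°/0.351 = 0.3119, θ = 18.17°; offset = 10.7·tan 18.17° = 3.512 m.
Layer 4: sin θ = 2.680·sin 4.6°/0.351 = 0.6123, θ = 37.76°; offset = 6.8·tan 37.76° = 5.267 m.
Total horizontal offset = 13.746 m.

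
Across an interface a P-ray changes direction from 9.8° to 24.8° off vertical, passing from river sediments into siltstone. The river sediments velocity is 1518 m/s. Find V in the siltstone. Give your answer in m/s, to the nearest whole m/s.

3741 m/s

sin 9.8° = 0.1702; sin 24.8° = 0.4195.
V₂ = V₁·(sin θ₂/sin θ₁) = 1518·(0.4195/0.1702) = 3740.85 m/s.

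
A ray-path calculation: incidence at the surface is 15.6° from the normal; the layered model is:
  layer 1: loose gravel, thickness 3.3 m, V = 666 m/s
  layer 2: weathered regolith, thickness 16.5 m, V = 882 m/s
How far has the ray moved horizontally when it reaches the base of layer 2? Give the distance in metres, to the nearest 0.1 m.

p = sin θ₁/V₁ = sin 15.6°/666 = 4.0378e-04 s/m is conserved through the stack.
Layer 1: θ = 15.60°; offset = 3.3·tan 15.60° = 0.921 m.
Layer 2: sin θ = p·882 = 0.3561 → θ = 20.86°; offset = 16.5·tan 20.86° = 6.289 m.
Summing the layer offsets gives 7.210 m.

7.2 m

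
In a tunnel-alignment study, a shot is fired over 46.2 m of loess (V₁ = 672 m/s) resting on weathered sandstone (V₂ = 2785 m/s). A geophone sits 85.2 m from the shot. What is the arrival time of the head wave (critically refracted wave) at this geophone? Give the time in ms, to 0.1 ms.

t = x/V₂ + 2h·√(V₂²−V₁²)/(V₁V₂).
√(V₂²−V₁²) = √(2785²−672²) = 2702.7 m/s; delay term = 2·46.2·2702.7/(672·2785) = 0.13344 s.
t = 85.2/2785 + 0.13344 = 0.16403 s.

164.0 ms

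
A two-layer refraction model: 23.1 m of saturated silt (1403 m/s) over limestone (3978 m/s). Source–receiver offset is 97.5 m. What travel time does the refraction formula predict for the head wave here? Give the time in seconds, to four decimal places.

θ_c = arcsin(V₁/V₂) = arcsin(1403/3978) = 20.65°, cos θ_c = 0.9357.
Intercept time tᵢ = 2h cos θ_c / V₁ = 2·23.1·0.9357/1403 = 0.03081 s.
t = x/V₂ + tᵢ = 97.5/3978 + 0.03081 = 0.05532 s.

0.0553 s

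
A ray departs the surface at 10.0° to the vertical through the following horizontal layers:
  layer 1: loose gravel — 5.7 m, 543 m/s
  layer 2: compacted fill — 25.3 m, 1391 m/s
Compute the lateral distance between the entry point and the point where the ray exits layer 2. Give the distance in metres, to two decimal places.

p = sin θ₁/V₁ = sin 10.0°/543 = 3.1979e-04 s/m is conserved through the stack.
Layer 1: θ = 10.00°; offset = 5.7·tan 10.00° = 1.0051 m.
Layer 2: sin θ = p·1391 = 0.4448 → θ = 26.41°; offset = 25.3·tan 26.41° = 12.5660 m.
Σ offsets = 13.5711 m.

13.57 m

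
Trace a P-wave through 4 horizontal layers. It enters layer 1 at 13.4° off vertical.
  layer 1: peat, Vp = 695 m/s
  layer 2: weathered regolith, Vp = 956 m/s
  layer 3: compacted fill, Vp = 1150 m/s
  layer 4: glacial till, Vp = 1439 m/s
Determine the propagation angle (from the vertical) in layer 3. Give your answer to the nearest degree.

Snell's law across each interface conserves sin θ / V, so sin θ_3 = V_3·sin θ₁/V₁.
sin θ_3 = 1150 × sin 13.4° / 695 = 0.3835.
θ_3 = 22.55° from the vertical.

23°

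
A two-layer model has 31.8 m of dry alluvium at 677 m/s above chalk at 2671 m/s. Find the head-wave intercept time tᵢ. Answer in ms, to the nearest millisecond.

θ_c = arcsin(V₁/V₂) = arcsin(677/2671) = 14.68°; cos θ_c = 0.9673.
tᵢ = 2h·cos θ_c / V₁ = 2·31.8·0.9673 / 677 = 0.09088 s.

91 ms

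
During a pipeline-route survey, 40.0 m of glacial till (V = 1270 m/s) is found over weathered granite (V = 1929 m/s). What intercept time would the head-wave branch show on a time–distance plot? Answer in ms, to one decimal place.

47.4 ms

tᵢ = 2h·√(V₂²−V₁²)/(V₁V₂).
√(V₂²−V₁²) = √(1929²−1270²) = 1451.9 m/s.
tᵢ = 2·40.0·1451.9/(1270·1929) = 0.04741 s.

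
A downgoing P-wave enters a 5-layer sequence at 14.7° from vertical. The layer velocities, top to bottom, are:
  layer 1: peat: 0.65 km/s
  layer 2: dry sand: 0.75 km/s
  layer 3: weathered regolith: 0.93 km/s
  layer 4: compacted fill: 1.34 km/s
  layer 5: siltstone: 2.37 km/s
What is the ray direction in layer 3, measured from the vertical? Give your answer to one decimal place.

21.3°

Snell's law across each interface conserves sin θ / V, so sin θ_3 = V_3·sin θ₁/V₁.
sin θ_3 = 0.93 × sin 14.7° / 0.65 = 0.3631.
θ_3 = 21.29° from the vertical.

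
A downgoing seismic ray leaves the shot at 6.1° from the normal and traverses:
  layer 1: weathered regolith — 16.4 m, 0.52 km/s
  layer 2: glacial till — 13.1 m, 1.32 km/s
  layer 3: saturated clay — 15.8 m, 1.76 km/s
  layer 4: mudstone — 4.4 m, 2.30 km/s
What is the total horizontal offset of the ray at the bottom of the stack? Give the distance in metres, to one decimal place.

13.9 m

p = sin θ₁/V₁ = sin 6.1°/0.52 = 2.0435e-01 s/km is conserved through the stack.
Layer 1: θ = 6.10°; offset = 16.4·tan 6.10° = 1.753 m.
Layer 2: sin θ = p·1.32 = 0.2697 → θ = 15.65°; offset = 13.1·tan 15.65° = 3.670 m.
Layer 3: sin θ = p·1.76 = 0.3597 → θ = 21.08°; offset = 15.8·tan 21.08° = 6.090 m.
Layer 4: sin θ = p·2.30 = 0.4700 → θ = 28.04°; offset = 4.4·tan 28.04° = 2.343 m.
Σ offsets = 13.856 m.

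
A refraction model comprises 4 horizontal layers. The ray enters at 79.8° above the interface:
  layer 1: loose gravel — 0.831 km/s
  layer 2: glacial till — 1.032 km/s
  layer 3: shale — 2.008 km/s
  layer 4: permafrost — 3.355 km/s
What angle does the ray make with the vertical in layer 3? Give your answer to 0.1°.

From the normal: θ₁ = 90° − 79.8° = 10.2°.
Snell's law across each interface conserves sin θ / V, so sin θ_3 = V_3·sin θ₁/V₁.
sin θ_3 = 2.008 × sin 10.2° / 0.831 = 0.4279.
θ_3 = arcsin 0.4279 = 25.33°.

25.3°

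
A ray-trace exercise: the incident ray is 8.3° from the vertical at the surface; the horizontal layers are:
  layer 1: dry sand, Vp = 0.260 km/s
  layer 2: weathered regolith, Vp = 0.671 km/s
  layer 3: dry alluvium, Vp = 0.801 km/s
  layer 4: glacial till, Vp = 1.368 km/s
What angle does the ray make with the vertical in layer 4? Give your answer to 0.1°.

Ray parameter p = sin 8.3° / 0.260 = 5.5522e-01 s/km.
sin θ_4 = p·V_4 = 5.5522e-01 × 1.368 = 0.7595.
θ_4 = arcsin 0.7595 = 49.42°.

49.4°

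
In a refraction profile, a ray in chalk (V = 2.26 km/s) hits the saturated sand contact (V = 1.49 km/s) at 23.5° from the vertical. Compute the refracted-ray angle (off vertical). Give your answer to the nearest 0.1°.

sin θ₁/V₁ = sin θ₂/V₂ ⇒ sin θ₂ = 1.49·sin 23.5°/2.26 = 1.49·0.3987/2.26 = 0.2629.
θ₂ = sin⁻¹(0.2629) = 15.24° (from vertical).

15.2°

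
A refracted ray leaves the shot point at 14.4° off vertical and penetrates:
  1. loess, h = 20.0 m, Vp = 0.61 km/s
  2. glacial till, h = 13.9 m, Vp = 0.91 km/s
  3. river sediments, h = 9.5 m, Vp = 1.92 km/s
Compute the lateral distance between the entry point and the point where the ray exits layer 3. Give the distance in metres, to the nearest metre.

23 m

Ray parameter p = sin 14.4° / 0.61 km/s = 4.0769e-01 s/km.
Layer 1: θ = 14.40°; offset = 20.0·tan 14.40° = 5.135 m.
Layer 2: sin θ = p·0.91 = 0.3710 → θ = 21.78°; offset = 13.9·tan 21.78° = 5.553 m.
Layer 3: sin θ = p·1.92 = 0.7828 → θ = 51.51°; offset = 9.5·tan 51.51° = 11.949 m.
Total horizontal offset = 22.637 m.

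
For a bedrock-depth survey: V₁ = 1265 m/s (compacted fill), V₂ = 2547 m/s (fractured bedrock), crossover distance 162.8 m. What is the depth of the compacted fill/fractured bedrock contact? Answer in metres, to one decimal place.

h = (x_cross/2)·√((V₂−V₁)/(V₂+V₁)).
(V₂−V₁)/(V₂+V₁) = (2547−1265)/(2547+1265) = 0.3363; √ = 0.5799.
h = (162.8/2)·0.5799 = 47.21 m.

47.2 m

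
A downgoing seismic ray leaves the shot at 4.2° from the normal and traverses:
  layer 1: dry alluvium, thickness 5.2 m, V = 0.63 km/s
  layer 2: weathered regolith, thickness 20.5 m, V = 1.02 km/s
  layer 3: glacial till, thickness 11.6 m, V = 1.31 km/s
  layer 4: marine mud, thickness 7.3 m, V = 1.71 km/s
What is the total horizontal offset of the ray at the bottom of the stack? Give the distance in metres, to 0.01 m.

6.10 m

p = sin θ₁/V₁ = sin 4.2°/0.63 = 1.1625e-01 s/km is conserved through the stack.
Layer 1: θ = 4.20°; offset = 5.2·tan 4.20° = 0.3819 m.
Layer 2: sin θ = p·1.02 = 0.1186 → θ = 6.81°; offset = 20.5·tan 6.81° = 2.4481 m.
Layer 3: sin θ = p·1.31 = 0.1523 → θ = 8.76°; offset = 11.6·tan 8.76° = 1.7874 m.
Layer 4: sin θ = p·1.71 = 0.1988 → θ = 11.47°; offset = 7.3·tan 11.47° = 1.4807 m.
Σ offsets = 6.0981 m.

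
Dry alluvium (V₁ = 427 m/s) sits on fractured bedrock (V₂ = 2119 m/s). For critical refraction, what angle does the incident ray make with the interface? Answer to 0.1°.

78.4°

At critical incidence the refracted ray runs along the interface (θ₂ = 90°), so sin θ_c = V₁/V₂.
θ_c = arcsin(427/2119) = arcsin 0.2015 = 11.63°.
Measured from the interface: 90° − 11.63° = 78.37°.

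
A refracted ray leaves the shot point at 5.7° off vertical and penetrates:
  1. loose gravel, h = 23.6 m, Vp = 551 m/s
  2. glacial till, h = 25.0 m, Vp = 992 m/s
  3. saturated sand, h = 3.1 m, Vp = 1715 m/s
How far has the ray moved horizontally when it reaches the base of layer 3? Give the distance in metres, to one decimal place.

Ray parameter p = sin 5.7° / 551 m/s = 1.8025e-04 s/m.
Layer 1: θ = 5.70°; offset = 23.6·tan 5.70° = 2.356 m.
Layer 2: sin θ = p·992 = 0.1788 → θ = 10.30°; offset = 25.0·tan 10.30° = 4.544 m.
Layer 3: sin θ = p·1715 = 0.3091 → θ = 18.01°; offset = 3.1·tan 18.01° = 1.008 m.
Σ offsets = 7.907 m.

7.9 m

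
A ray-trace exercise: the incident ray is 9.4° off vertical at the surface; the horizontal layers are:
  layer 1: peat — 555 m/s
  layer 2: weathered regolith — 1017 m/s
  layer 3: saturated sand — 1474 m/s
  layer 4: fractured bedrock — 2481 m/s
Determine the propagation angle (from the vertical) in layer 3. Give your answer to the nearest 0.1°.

Snell's law across each interface conserves sin θ / V, so sin θ_3 = V_3·sin θ₁/V₁.
sin θ_3 = 1474 × sin 9.4° / 555 = 0.4338.
θ_3 = arcsin 0.4338 = 25.71°.

25.7°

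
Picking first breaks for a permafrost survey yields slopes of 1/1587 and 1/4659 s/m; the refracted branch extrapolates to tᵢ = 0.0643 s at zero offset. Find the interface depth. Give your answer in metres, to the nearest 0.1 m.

54.3 m

θ_c = arcsin(1587/4659) = 19.92°; cos θ_c = 0.9402.
tᵢ = 2h cos θ_c/V₁ ⇒ h = tᵢ·V₁/(2 cos θ_c) = 0.0643·1587/(2·0.9402) = 54.27 m.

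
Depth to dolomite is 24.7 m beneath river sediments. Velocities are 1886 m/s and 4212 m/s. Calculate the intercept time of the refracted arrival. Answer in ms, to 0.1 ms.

23.4 ms

tᵢ = 2h·√(V₂²−V₁²)/(V₁V₂).
√(V₂²−V₁²) = √(4212²−1886²) = 3766.2 m/s.
tᵢ = 2·24.7·3766.2/(1886·4212) = 0.02342 s.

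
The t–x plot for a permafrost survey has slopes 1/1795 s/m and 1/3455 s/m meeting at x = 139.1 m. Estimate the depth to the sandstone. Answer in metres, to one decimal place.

39.1 m

h = (x_cross/2)·√((V₂−V₁)/(V₂+V₁)).
(V₂−V₁)/(V₂+V₁) = (3455−1795)/(3455+1795) = 0.3162; √ = 0.5623.
h = (139.1/2)·0.5623 = 39.11 m.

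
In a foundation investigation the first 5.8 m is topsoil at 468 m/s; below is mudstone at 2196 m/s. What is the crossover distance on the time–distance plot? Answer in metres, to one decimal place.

x_cross = 2h·√((V₂+V₁)/(V₂−V₁)).
(V₂+V₁)/(V₂−V₁) = (2196+468)/(2196−468) = 1.5417; √ = 1.2416.
x_cross = 2·5.8·1.2416 = 14.40 m.

14.4 m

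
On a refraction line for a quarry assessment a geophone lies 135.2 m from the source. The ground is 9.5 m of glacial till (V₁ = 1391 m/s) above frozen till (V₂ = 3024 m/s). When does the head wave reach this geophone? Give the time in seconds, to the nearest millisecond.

t = x/V₂ + 2h·√(V₂²−V₁²)/(V₁V₂).
√(V₂²−V₁²) = √(3024²−1391²) = 2685.1 m/s; delay term = 2·9.5·2685.1/(1391·3024) = 0.01213 s.
t = 135.2/3024 + 0.01213 = 0.05684 s.

0.057 s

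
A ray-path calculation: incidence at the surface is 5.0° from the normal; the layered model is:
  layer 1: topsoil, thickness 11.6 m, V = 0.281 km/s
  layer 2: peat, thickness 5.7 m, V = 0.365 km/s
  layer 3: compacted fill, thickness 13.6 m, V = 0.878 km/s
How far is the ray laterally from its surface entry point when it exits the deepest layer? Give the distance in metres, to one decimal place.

Ray parameter p = sin 5.0° / 0.281 km/s = 3.1016e-01 s/km.
Layer 1: θ = 5.00°; offset = 11.6·tan 5.00° = 1.015 m.
Layer 2: sin θ = p·0.365 = 0.1132 → θ = 6.50°; offset = 5.7·tan 6.50° = 0.649 m.
Layer 3: sin θ = p·0.878 = 0.2723 → θ = 15.80°; offset = 13.6·tan 15.80° = 3.849 m.
Σ offsets = 5.513 m.

5.5 m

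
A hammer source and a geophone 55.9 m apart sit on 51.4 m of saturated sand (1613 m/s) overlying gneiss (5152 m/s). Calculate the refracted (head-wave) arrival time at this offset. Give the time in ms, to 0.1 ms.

t = x/V₂ + 2h·√(V₂²−V₁²)/(V₁V₂).
√(V₂²−V₁²) = √(5152²−1613²) = 4893.0 m/s; delay term = 2·51.4·4893.0/(1613·5152) = 0.06053 s.
t = 55.9/5152 + 0.06053 = 0.07138 s.

71.4 ms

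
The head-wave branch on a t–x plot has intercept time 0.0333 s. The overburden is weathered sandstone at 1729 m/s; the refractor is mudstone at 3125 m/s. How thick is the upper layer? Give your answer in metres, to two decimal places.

34.56 m

θ_c = arcsin(1729/3125) = 33.59°; cos θ_c = 0.8330.
tᵢ = 2h cos θ_c/V₁ ⇒ h = tᵢ·V₁/(2 cos θ_c) = 0.0333·1729/(2·0.8330) = 34.56 m.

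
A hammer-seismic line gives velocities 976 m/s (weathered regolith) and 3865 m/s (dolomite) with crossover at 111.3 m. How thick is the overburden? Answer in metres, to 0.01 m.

42.99 m

h = (x_cross/2)·√((V₂−V₁)/(V₂+V₁)).
(V₂−V₁)/(V₂+V₁) = (3865−976)/(3865+976) = 0.5968; √ = 0.7725.
h = (111.3/2)·0.7725 = 42.99 m.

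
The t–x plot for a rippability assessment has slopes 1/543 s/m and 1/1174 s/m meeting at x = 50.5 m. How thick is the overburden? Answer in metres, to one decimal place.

15.3 m

x_cross = 2h·√((V₂+V₁)/(V₂−V₁)) → h = x_cross / (2·√((V₂+V₁)/(V₂−V₁))).
√((V₂+V₁)/(V₂−V₁)) = √((1174+543)/(1174−543)) = 1.6496.
h = 50.5 / (2·1.6496) = 15.31 m.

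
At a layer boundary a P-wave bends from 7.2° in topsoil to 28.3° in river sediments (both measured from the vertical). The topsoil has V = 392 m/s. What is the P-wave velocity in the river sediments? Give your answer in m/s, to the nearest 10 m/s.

1480 m/s

sin 7.2° = 0.1253; sin 28.3° = 0.4741.
V₂ = V₁·(sin θ₂/sin θ₁) = 392·(0.4741/0.1253) = 1482.79 m/s.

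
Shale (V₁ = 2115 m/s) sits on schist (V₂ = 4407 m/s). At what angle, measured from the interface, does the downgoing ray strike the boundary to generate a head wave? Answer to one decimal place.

61.3°

At critical incidence the refracted ray runs along the interface (θ₂ = 90°), so sin θ_c = V₁/V₂.
θ_c = arcsin(2115/4407) = arcsin 0.4799 = 28.68°.
Measured from the interface: 90° − 28.68° = 61.32°.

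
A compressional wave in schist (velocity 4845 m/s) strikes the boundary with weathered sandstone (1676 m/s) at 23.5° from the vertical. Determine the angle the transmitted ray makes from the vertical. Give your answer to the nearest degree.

sin θ₁/V₁ = sin θ₂/V₂ ⇒ sin θ₂ = 1676·sin 23.5°/4845 = 1676·0.3987/4845 = 0.1379.
θ₂ = sin⁻¹(0.1379) = 7.93° (from vertical).

8°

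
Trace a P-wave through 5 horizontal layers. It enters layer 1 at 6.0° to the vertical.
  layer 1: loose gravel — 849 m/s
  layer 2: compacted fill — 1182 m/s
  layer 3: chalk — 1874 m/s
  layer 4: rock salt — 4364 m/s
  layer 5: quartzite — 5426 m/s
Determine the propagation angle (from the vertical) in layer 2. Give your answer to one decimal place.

Ray parameter p = sin 6.0° / 849 = 1.2312e-04 s/m.
sin θ_2 = p·V_2 = 1.2312e-04 × 1182 = 0.1455.
θ_2 = arcsin 0.1455 = 8.37°.

8.4°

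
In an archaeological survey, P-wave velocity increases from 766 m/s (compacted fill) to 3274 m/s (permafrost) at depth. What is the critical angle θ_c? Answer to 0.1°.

Critical incidence: sin θ_c = V₁/V₂ = 766/3274 = 0.2340.
θ_c = arcsin 0.2340 = 13.53°.

13.5°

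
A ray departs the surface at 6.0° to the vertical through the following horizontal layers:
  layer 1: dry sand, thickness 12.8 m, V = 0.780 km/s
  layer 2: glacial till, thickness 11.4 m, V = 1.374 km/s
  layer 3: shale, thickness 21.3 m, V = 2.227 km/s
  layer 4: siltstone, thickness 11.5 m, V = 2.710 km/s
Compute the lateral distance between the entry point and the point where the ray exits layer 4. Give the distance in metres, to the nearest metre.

15 m

p = sin θ₁/V₁ = sin 6.0°/0.780 = 1.3401e-01 s/km is conserved through the stack.
Layer 1: θ = 6.00°; offset = 12.8·tan 6.00° = 1.345 m.
Layer 2: sin θ = p·1.374 = 0.1841 → θ = 10.61°; offset = 11.4·tan 10.61° = 2.136 m.
Layer 3: sin θ = p·2.227 = 0.2984 → θ = 17.36°; offset = 21.3·tan 17.36° = 6.660 m.
Layer 4: sin θ = p·2.710 = 0.3632 → θ = 21.29°; offset = 11.5·tan 21.29° = 4.482 m.
Σ offsets = 14.624 m.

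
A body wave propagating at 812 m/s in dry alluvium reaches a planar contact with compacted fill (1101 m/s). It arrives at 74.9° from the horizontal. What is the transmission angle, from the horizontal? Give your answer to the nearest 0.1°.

69.3°

Angle from the normal: 90° − 74.9° = 15.1°.
Snell's law: sin θ₂ = (V₂/V₁)·sin θ₁ = (1101/812)·sin 15.1° = 0.3532.
θ₂ = sin⁻¹(0.3532) = 20.68° (from vertical).
From the interface: 90° − 20.68° = 69.32°.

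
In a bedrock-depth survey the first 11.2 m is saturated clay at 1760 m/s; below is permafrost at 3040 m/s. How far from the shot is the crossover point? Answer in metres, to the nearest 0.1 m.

x_cross = 2h·√((V₂+V₁)/(V₂−V₁)).
(V₂+V₁)/(V₂−V₁) = (3040+1760)/(3040−1760) = 3.7500; √ = 1.9365.
x_cross = 2·11.2·1.9365 = 43.38 m.

43.4 m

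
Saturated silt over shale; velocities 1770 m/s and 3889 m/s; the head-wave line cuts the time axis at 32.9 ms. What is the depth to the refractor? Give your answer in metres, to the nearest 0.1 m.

32.7 m

h = tᵢ·V₁·V₂ / (2·√(V₂²−V₁²)).
√(V₂²−V₁²) = √(3889² − 1770²) = 3462.9 m/s.
h = 0.0329 s × 1770 × 3889 / (2 × 3462.9) = 32.70 m.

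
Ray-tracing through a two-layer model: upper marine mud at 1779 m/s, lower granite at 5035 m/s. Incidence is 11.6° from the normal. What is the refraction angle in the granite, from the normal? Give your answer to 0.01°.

Snell's law: sin θ₂ = (V₂/V₁)·sin θ₁ = (5035/1779)·sin 11.6° = 0.5691.
θ₂ = sin⁻¹(0.5691) = 34.69° (from vertical).

34.69°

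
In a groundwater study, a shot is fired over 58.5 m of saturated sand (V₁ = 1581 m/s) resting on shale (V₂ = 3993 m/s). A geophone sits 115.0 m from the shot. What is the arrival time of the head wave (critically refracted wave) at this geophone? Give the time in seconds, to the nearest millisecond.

0.097 s

θ_c = arcsin(V₁/V₂) = arcsin(1581/3993) = 23.32°, cos θ_c = 0.9183.
Intercept time tᵢ = 2h cos θ_c / V₁ = 2·58.5·0.9183/1581 = 0.06796 s.
t = x/V₂ + tᵢ = 115.0/3993 + 0.06796 = 0.09676 s.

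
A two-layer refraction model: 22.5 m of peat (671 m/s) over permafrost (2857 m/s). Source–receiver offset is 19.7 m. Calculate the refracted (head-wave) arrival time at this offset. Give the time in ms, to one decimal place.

72.1 ms

θ_c = arcsin(V₁/V₂) = arcsin(671/2857) = 13.58°, cos θ_c = 0.9720.
Intercept time tᵢ = 2h cos θ_c / V₁ = 2·22.5·0.9720/671 = 0.06519 s.
t = x/V₂ + tᵢ = 19.7/2857 + 0.06519 = 0.07208 s.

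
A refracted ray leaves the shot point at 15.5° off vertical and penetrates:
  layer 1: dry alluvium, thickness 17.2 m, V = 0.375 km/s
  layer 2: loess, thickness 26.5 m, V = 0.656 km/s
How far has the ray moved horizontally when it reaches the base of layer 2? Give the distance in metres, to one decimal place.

18.8 m

Ray parameter p = sin 15.5° / 0.375 km/s = 7.1264e-01 s/km.
Layer 1: θ = 15.50°; offset = 17.2·tan 15.50° = 4.770 m.
Layer 2: sin θ = p·0.656 = 0.4675 → θ = 27.87°; offset = 26.5·tan 27.87° = 14.014 m.
Summing the layer offsets gives 18.784 m.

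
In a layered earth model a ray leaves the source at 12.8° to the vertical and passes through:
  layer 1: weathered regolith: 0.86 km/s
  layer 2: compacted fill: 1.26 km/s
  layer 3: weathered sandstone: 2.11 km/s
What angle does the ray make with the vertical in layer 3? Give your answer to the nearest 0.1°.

Ray parameter p = sin 12.8° / 0.86 = 2.5761e-01 s/km.
sin θ_3 = p·V_3 = 2.5761e-01 × 2.11 = 0.5436.
θ_3 = arcsin 0.5436 = 32.93°.

32.9°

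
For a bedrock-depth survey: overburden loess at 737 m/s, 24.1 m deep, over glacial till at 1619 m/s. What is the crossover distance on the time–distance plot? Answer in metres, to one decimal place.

θ_c = arcsin(737/1619) = 27.08°, so cos θ_c = 0.8904 and tᵢ = 2h cos θ_c/V₁ = 0.0582 s.
At crossover x/V₁ = x/V₂ + tᵢ ⇒ x = tᵢ/(1/V₁ − 1/V₂) = 0.05823/(1.3569e-03 − 6.1767e-04) = 78.78 m.

78.8 m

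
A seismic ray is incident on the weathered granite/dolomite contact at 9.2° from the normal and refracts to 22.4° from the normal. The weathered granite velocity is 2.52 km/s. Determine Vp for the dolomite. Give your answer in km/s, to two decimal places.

6.01 km/s

sin 9.2° = 0.1599; sin 22.4° = 0.3811.
V₂ = V₁·(sin θ₂/sin θ₁) = 2.52·(0.3811/0.1599) = 6.01 km/s.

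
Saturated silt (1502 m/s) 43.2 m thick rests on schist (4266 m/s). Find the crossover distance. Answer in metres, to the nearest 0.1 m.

x_cross = 2h·√((V₂+V₁)/(V₂−V₁)).
(V₂+V₁)/(V₂−V₁) = (4266+1502)/(4266−1502) = 2.0868; √ = 1.4446.
x_cross = 2·43.2·1.4446 = 124.81 m.

124.8 m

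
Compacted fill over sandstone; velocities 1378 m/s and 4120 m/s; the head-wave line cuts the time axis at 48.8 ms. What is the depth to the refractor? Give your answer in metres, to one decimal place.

θ_c = arcsin(1378/4120) = 19.54°; cos θ_c = 0.9424.
tᵢ = 2h cos θ_c/V₁ ⇒ h = tᵢ·V₁/(2 cos θ_c) = 0.0488·1378/(2·0.9424) = 35.68 m.

35.7 m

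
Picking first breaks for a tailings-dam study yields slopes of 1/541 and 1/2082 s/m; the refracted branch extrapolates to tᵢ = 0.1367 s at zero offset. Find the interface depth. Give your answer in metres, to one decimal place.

h = tᵢ·V₁·V₂ / (2·√(V₂²−V₁²)).
√(V₂²−V₁²) = √(2082² − 541²) = 2010.5 m/s.
h = 0.1367 s × 541 × 2082 / (2 × 2010.5) = 38.29 m.

38.3 m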